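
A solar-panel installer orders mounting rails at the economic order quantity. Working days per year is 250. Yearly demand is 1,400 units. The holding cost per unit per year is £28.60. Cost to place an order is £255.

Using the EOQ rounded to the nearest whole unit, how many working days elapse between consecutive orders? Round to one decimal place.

28.2 days

EOQ = √(2DS/H) = √(2 × 1,400 × 255 / 28.6)
    = √(24,965.03) ≈ 158.00 → Q = 158 units
T = Q/D × 250 days = 158/1,400 × 250 = 28.214 days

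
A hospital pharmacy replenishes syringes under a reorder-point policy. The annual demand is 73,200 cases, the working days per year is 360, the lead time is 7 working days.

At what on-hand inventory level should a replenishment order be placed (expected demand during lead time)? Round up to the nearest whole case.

Daily demand d = 73,200 / 360 = 203.333 cases/day
Demand during lead time = 203.333 × 7 = 1,423.33
Reorder point = 1,423.33 → round up

1,424 cases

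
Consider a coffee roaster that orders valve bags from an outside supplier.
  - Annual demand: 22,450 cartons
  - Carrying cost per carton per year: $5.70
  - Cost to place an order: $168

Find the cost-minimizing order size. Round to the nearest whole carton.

Q* = √(2·D·S / H) = √(2·22,450·168 / 5.7) = √1,323,368.4 ≈ 1,150.38

1,150 cartons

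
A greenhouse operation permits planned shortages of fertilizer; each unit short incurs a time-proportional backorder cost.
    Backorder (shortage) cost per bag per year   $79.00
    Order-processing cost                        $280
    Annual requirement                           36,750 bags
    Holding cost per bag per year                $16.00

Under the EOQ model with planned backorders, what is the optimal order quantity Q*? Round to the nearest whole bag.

Basic EOQ = √(2·36,750·280/16) = 1,134.130
Backorder adjustment √((H+b)/b) = √((16+79)/79) = 1.0966
Q* = 1,134.130 × 1.0966 ≈ 1,243.69

1,244 bags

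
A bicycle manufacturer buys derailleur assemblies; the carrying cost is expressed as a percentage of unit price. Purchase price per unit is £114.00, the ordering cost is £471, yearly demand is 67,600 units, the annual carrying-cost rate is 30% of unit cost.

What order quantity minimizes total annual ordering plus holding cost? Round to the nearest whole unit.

Carrying cost H = £114 × 30% = £34.2000/unit/yr
2DS/H = 2·67,600·471/34.2 = 1,861,964.91
EOQ = √1,861,964.91 ≈ 1,364.54

1,365 units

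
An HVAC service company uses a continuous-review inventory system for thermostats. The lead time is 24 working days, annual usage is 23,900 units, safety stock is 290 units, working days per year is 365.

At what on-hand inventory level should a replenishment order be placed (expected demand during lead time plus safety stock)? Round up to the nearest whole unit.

1,862 units

Daily demand d = 23,900 / 365 = 65.479 units/day
Demand during lead time = 65.479 × 24 = 1,571.51
Reorder point = 1,571.51 + 290 = 1,861.51 → round up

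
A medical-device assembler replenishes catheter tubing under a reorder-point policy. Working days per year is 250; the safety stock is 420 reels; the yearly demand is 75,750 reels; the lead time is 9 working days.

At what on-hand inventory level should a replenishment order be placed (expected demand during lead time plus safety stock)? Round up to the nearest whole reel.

Daily demand d = 75,750 / 250 = 303.000 reels/day
Demand during lead time = 303.000 × 9 = 2,727.00
Reorder point = 2,727.00 + 420 = 3,147.00 → round up

3,147 reels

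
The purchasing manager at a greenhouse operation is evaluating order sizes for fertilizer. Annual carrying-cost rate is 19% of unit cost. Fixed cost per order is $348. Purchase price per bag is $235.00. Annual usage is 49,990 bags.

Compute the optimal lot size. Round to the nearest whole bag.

883 bags

Carrying cost H = $235 × 19% = $44.6500/bag/yr
Optimal lot size Q* = (2 × 49,990 × $348 / $44.65)^½ ≈ 882.75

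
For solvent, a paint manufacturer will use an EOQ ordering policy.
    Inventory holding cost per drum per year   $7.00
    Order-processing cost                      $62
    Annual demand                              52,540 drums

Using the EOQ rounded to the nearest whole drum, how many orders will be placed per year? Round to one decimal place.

54.4 orders per year

EOQ = √(2DS/H) = √(2 × 52,540 × 62 / 7)
    = √(930,708.57) ≈ 964.73 → Q = 965
Orders per year = D/Q = 52,540 / 965 = 54.446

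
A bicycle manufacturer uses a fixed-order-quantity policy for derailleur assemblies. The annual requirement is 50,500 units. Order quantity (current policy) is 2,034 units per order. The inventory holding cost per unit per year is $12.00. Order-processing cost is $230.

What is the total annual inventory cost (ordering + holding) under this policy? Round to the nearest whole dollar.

$17,914

Orders/yr = 50,500/2,034 = 24.828; ordering cost = 24.828 × $230 = $5,710.42
Average inventory = 2,034/2 = 1017; holding cost = 1017 × $12 = $12,204.00
Total = $5,710.42 + $12,204.00 = $17,914.42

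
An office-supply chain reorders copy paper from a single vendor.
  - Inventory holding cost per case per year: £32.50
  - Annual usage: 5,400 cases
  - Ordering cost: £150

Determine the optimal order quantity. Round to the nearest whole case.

223 cases

Q* = √(2·D·S / H) = √(2·5,400·150 / 32.5) = √49,846.2 ≈ 223.26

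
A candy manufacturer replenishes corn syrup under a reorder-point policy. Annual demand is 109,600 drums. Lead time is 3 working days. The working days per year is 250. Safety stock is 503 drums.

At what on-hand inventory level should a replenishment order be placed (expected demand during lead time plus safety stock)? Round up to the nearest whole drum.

1,819 drums

Daily demand d = 109,600 / 250 = 438.400 drums/day
Demand during lead time = 438.400 × 3 = 1,315.20
Reorder point = 1,315.20 + 503 = 1,818.20 → round up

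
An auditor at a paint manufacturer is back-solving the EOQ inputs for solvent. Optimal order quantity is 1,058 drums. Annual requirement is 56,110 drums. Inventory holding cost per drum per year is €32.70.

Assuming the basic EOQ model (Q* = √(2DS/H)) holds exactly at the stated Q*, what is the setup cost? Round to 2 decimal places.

€326.17

EOQ relation: Q² = 2DS/H, so rearrange for the unknown.
S = Q²H / (2D) = 1,058² × 32.7 / (2 × 56,110) = 326.1736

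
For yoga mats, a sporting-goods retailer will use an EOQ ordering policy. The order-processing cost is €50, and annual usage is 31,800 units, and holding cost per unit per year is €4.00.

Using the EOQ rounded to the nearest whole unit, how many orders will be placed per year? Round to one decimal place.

35.7 orders per year

EOQ = √(2DS/H) = √(2 × 31,800 × 50 / 4)
    = √(795,000.00) ≈ 891.63 → Q = 892
Orders per year = D/Q = 31,800 / 892 = 35.650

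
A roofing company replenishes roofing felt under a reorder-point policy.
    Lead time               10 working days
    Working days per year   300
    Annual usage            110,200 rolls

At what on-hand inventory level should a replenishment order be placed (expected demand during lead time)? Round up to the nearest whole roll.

3,674 rolls

Daily demand d = 110,200 / 300 = 367.333 rolls/day
Demand during lead time = 367.333 × 10 = 3,673.33
Reorder point = 3,673.33 → round up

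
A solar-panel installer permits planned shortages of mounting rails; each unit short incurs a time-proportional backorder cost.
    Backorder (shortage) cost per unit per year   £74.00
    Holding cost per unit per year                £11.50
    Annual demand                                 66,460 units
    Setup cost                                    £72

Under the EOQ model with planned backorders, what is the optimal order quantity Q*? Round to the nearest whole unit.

Q* = √(2DS/H) · √((H + b)/b)
   = √(2 × 66,460 × 72 / 11.5) · √((11.5 + 74) / 74)
   = 912.247 × 1.0749 ≈ 980.57

981 units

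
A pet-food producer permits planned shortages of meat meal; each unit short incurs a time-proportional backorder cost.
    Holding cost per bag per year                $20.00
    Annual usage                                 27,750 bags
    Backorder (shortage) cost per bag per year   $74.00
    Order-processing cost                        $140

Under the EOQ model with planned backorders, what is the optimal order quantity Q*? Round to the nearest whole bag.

702 bags

Basic EOQ = √(2·27,750·140/20) = 623.298
Backorder adjustment √((H+b)/b) = √((20+74)/74) = 1.1271
Q* = 623.298 × 1.1271 ≈ 702.50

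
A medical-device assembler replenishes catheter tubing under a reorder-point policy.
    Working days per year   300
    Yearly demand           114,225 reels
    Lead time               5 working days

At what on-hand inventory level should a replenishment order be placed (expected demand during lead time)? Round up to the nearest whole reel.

Daily demand d = 114,225 / 300 = 380.750 reels/day
Demand during lead time = 380.750 × 5 = 1,903.75
Reorder point = 1,903.75 → round up

1,904 reels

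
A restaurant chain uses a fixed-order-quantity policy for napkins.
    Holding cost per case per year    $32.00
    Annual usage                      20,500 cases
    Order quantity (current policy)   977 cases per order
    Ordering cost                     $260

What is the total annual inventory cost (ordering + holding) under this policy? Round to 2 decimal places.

$21,087.48

Ordering: D/Q × S = 20,500/977 × $260 = $5,455.48
Holding:  Q/2 × H = 977/2 × $32 = $15,632.00
Total = $5,455.48 + $15,632.00 = $21,087.48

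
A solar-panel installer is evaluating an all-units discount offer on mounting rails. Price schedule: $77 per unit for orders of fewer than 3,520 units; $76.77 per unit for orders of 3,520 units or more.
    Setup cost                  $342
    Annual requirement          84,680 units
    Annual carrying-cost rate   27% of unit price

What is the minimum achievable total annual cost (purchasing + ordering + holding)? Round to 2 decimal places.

H₁ = 27%×$77 = $20.7900;  H₂ = 27%×$76.77 = $20.7279
EOQ₁ = √(2×84,680×342/20.7900) = 1,669.13  (< 3,520, feasible at tier 1)
EOQ₂ = √(2×84,680×342/20.7279) = 1,671.63  (< 3,520 → use Q = 3,520 at tier-2 price)
TC(tier 1 (EOQ₁), Q≈1,669.1) = $6,555,061.30
TC(tier 2, Q≈3,520.0) = $6,545,592.14
Minimum at tier 2: $6,545,592.14

$6,545,592.14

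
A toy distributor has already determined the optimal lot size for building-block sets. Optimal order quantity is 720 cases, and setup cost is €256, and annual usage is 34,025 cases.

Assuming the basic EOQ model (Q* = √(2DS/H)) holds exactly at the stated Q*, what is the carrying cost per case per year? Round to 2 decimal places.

€33.60

EOQ relation: Q² = 2DS/H, so rearrange for the unknown.
H = 2DS / Q² = 2 × 34,025 × 256 / 720² = 33.6049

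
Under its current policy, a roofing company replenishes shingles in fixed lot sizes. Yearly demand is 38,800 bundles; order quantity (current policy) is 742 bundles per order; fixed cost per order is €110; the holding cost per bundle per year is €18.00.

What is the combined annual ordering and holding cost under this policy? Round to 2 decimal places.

€12,430.02

Annual ordering cost = (D/Q)·S = (38,800/742) × 110 = €5,752.02
Annual holding cost  = (Q/2)·H = (742/2) × 18 = €6,678.00
Total = €5,752.02 + €6,678.00 = €12,430.02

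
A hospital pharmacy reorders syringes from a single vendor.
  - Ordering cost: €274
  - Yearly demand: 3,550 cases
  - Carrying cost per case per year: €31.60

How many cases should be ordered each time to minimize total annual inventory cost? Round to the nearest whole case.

Q* = √(2·D·S / H) = √(2·3,550·274 / 31.6) = √61,563.3 ≈ 248.12

248 cases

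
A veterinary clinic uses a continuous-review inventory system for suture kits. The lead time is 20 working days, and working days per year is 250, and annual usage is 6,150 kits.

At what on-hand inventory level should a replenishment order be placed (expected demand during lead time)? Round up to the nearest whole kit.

492 kits

Daily demand d = 6,150 / 250 = 24.600 kits/day
Demand during lead time = 24.600 × 20 = 492.00
Reorder point = 492.00 → round up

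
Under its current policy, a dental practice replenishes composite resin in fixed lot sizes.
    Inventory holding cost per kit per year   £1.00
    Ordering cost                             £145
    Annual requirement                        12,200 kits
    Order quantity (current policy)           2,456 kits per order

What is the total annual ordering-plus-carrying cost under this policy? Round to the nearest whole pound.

£1,948

Annual ordering cost = (D/Q)·S = (12,200/2,456) × 145 = £720.28
Annual holding cost  = (Q/2)·H = (2,456/2) × 1 = £1,228.00
Total = £720.28 + £1,228.00 = £1,948.28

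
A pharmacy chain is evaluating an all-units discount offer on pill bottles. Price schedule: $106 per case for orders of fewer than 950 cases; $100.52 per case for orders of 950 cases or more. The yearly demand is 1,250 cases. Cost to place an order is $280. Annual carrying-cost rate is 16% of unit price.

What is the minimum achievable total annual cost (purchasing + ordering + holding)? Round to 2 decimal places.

H₁ = 16%×$106 = $16.9600;  H₂ = 16%×$100.52 = $16.0832
EOQ₁ = √(2×1,250×280/16.9600) = 203.16  (< 950, feasible at tier 1)
EOQ₂ = √(2×1,250×280/16.0832) = 208.62  (< 950 → use Q = 950 at tier-2 price)
TC(tier 1 (EOQ₁), Q≈203.2) = $135,945.58
TC(tier 2, Q≈950.0) = $133,657.94
Minimum at tier 2: $133,657.94

$133,657.94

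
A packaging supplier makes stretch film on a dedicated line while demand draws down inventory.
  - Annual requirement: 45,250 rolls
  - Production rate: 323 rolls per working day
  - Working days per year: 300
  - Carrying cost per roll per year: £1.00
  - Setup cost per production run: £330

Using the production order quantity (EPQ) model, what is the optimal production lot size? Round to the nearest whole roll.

7,485 rolls

Daily demand d = 45,250/300 = 150.833; p = 323; 1 − d/p = 0.53302
EPQ = √(2DS / (H(1 − d/p)))
    = √(2 × 45,250 × 330 / (1 × 0.53302)) ≈ 7,485.28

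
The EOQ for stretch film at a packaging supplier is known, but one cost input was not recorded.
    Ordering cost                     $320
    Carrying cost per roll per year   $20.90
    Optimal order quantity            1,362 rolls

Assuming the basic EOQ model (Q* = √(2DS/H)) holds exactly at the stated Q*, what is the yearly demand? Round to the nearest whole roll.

60,579 rolls per year

EOQ relation: Q² = 2DS/H, so rearrange for the unknown.
D = Q²H / (2S) = 1,362² × 20.9 / (2 × 320) = 60,578.78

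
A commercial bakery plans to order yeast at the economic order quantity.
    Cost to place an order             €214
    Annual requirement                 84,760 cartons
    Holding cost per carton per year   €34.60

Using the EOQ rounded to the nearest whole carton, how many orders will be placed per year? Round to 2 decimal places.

82.77 orders per year

EOQ = √(2DS/H) = √(2 × 84,760 × 214 / 34.6)
    = √(1,048,476.30) ≈ 1,023.95 → Q = 1,024
N = D/Q = 84,760/1,024 ≈ 82.773 orders/yr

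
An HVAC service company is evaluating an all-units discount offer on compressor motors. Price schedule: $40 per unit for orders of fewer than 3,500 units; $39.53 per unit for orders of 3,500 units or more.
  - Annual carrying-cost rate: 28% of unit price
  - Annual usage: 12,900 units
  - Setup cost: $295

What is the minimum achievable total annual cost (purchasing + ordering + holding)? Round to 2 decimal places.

H₁ = 28%×$40 = $11.2000;  H₂ = 28%×$39.53 = $11.0684
EOQ₁ = √(2×12,900×295/11.2000) = 824.35  (< 3,500, feasible at tier 1)
EOQ₂ = √(2×12,900×295/11.0684) = 829.24  (< 3,500 → use Q = 3,500 at tier-2 price)
TC(tier 1 (EOQ₁), Q≈824.4) = $525,232.72
TC(tier 2, Q≈3,500.0) = $530,393.99
Minimum at tier 1 (EOQ₁): $525,232.72

$525,232.72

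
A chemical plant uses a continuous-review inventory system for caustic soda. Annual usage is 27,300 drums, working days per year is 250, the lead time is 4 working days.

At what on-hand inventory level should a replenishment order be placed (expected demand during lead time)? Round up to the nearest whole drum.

437 drums

Daily demand d = 27,300 / 250 = 109.200 drums/day
Demand during lead time = 109.200 × 4 = 436.80
Reorder point = 436.80 → round up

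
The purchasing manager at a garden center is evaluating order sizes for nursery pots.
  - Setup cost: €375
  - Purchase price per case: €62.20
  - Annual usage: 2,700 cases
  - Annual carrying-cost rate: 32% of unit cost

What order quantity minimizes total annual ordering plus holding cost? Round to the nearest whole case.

Holding cost per case per year: H = 32% × €62.2 = €19.9040
Q* = √(2·D·S / H) = √(2·2,700·375 / 19.904) = √101,738.3 ≈ 318.96

319 cases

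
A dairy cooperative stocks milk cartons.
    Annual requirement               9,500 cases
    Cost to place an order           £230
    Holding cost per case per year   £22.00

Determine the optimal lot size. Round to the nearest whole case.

Q* = √(2·D·S / H) = √(2·9,500·230 / 22) = √198,636.4 ≈ 445.69

446 cases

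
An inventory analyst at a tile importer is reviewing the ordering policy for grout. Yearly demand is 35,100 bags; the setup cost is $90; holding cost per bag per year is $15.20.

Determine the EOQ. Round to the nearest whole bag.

645 bags

EOQ = √(2DS/H) = √(2 × 35,100 × 90 / 15.2)
    = √(415,657.89) ≈ 644.72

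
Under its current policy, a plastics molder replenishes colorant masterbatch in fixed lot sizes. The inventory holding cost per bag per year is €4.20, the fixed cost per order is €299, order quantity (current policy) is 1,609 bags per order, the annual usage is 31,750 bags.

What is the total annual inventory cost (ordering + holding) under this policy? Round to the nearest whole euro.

€9,279

Orders/yr = 31,750/1,609 = 19.733; ordering cost = 19.733 × €299 = €5,900.09
Average inventory = 1,609/2 = 804.5; holding cost = 804.5 × €4.2 = €3,378.90
Total = €5,900.09 + €3,378.90 = €9,278.99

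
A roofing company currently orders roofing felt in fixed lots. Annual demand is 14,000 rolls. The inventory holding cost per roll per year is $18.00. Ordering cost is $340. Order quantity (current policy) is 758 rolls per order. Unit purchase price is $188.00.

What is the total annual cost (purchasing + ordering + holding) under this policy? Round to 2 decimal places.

$2,645,101.68

Annual ordering cost = (D/Q)·S = (14,000/758) × 340 = $6,279.68
Annual holding cost  = (Q/2)·H = (758/2) × 18 = $6,822.00
Purchase cost = D·C = 14,000 × 188 = $2,632,000.00
Total = $6,279.68 + $6,822.00 + $2,632,000.00 = $2,645,101.68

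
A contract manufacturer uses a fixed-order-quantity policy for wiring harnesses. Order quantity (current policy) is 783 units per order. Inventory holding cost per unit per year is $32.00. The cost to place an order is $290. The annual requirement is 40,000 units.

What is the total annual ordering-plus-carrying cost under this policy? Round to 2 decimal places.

$27,342.81

Ordering: D/Q × S = 40,000/783 × $290 = $14,814.81
Holding:  Q/2 × H = 783/2 × $32 = $12,528.00
Total = $14,814.81 + $12,528.00 = $27,342.81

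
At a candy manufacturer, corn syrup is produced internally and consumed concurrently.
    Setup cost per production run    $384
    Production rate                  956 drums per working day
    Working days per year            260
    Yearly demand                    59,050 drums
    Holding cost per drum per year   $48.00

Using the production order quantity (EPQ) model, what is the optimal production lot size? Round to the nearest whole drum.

Daily demand d = 59,050/260 = 227.115; p = 956; 1 − d/p = 0.76243
EPQ = √(2DS / (H(1 − d/p)))
    = √(2 × 59,050 × 384 / (48 × 0.76243)) ≈ 1,113.19

1,113 drums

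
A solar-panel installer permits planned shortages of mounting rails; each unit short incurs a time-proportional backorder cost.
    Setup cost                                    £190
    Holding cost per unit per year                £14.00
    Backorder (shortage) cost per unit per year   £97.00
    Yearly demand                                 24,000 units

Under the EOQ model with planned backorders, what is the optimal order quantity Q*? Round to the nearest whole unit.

863 units

Q* = √(2DS/H) · √((H + b)/b)
   = √(2 × 24,000 × 190 / 14) · √((14 + 97) / 97)
   = 807.111 × 1.0697 ≈ 863.39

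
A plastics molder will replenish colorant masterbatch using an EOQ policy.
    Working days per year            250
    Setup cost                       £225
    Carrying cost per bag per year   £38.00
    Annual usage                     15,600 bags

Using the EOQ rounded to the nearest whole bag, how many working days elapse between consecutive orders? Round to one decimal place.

6.9 days

2DS/H = 2·15,600·225/38 = 184,736.84
EOQ = √184,736.84 ≈ 429.81 → Q = 430 bags
Days between orders = 250 / (D/Q) = 250 / 36.279 ≈ 6.891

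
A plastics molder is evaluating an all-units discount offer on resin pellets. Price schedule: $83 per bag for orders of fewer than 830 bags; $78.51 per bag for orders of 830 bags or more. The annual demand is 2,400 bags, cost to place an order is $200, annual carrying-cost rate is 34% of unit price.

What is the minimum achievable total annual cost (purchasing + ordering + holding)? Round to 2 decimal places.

$200,080.07

H₁ = 34%×$83 = $28.2200;  H₂ = 34%×$78.51 = $26.6934
EOQ₁ = √(2×2,400×200/28.2200) = 184.44  (< 830, feasible at tier 1)
EOQ₂ = √(2×2,400×200/26.6934) = 189.64  (< 830 → use Q = 830 at tier-2 price)
TC(tier 1 (EOQ₁), Q≈184.4) = $204,404.92
TC(tier 2, Q≈830.0) = $200,080.07
Minimum at tier 2: $200,080.07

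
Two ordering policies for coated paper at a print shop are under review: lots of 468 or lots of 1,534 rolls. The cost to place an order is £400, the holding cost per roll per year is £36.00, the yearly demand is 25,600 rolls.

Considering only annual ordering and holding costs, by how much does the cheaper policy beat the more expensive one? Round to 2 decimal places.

Annual cost at Q: ordering D·S/Q plus holding Q·H/2.
TC(468) = (25,600/468)×400 + (468/2)×36 = £30,304.34
TC(1,534) = (25,600/1,534)×400 + (1,534/2)×36 = £34,287.36
Cheaper: Q = 468.  Difference = £3,983.02

£3,983.02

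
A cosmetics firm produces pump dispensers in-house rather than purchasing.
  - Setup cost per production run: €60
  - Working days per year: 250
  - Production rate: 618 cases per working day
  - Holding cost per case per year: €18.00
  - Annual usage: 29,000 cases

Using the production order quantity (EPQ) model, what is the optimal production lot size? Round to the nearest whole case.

488 cases

Daily demand d = 29,000/250 = 116.000; p = 618; 1 − d/p = 0.81230
EPQ = √(2DS / (H(1 − d/p)))
    = √(2 × 29,000 × 60 / (18 × 0.81230)) ≈ 487.86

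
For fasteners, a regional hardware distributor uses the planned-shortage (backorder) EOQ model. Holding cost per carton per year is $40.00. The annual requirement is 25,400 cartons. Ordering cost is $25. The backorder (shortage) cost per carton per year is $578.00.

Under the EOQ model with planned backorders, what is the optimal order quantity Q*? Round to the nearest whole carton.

184 cartons

Q* = √(2DS/H) · √((H + b)/b)
   = √(2 × 25,400 × 25 / 40) · √((40 + 578) / 578)
   = 178.185 × 1.0340 ≈ 184.25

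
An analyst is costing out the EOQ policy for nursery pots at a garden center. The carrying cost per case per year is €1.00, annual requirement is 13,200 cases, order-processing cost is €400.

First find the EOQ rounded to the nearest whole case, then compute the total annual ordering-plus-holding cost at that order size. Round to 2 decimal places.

2DS/H = 2·13,200·400/1 = 10,560,000.00
EOQ = √10,560,000.00 ≈ 3,249.62 → Q = 3,250 cases
Ordering: D/Q × S = 13,200/3,250 × €400 = €1,624.62
Holding:  Q/2 × H = 3,250/2 × €1 = €1,625.00
Total = €1,624.62 + €1,625.00 = €3,249.62

€3,249.62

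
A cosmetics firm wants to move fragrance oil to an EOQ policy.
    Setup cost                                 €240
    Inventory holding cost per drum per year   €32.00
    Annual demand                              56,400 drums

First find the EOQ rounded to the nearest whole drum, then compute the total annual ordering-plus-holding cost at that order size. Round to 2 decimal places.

€29,433.04

Optimal lot size Q* = (2 × 56,400 × €240 / €32)^½ ≈ 919.78 → Q = 920 drums
Ordering: D/Q × S = 56,400/920 × €240 = €14,713.04
Holding:  Q/2 × H = 920/2 × €32 = €14,720.00
Total = €14,713.04 + €14,720.00 = €29,433.04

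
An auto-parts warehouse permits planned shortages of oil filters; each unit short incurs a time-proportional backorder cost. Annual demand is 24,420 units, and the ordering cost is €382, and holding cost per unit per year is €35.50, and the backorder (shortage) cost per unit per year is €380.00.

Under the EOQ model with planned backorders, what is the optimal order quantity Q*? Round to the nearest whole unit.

758 units

Q* = √(2DS/H) · √((H + b)/b)
   = √(2 × 24,420 × 382 / 35.5) · √((35.5 + 380) / 380)
   = 724.945 × 1.0457 ≈ 758.05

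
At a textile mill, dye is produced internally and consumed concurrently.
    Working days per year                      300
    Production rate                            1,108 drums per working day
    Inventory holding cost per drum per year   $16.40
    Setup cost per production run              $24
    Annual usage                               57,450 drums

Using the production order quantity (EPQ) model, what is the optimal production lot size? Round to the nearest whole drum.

451 drums

Daily demand d = 57,450/300 = 191.500; p = 1108; 1 − d/p = 0.82717
EPQ = √(2DS / (H(1 − d/p)))
    = √(2 × 57,450 × 24 / (16.4 × 0.82717)) ≈ 450.87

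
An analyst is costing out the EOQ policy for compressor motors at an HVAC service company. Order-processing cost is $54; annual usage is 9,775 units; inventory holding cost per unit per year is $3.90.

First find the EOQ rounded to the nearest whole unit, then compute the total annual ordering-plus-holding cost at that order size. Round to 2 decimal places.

$2,029.10

EOQ = √(2DS/H) = √(2 × 9,775 × 54 / 3.9)
    = √(270,692.31) ≈ 520.28 → Q = 520 units
Ordering: D/Q × S = 9,775/520 × $54 = $1,015.10
Holding:  Q/2 × H = 520/2 × $3.9 = $1,014.00
Total = $1,015.10 + $1,014.00 = $2,029.10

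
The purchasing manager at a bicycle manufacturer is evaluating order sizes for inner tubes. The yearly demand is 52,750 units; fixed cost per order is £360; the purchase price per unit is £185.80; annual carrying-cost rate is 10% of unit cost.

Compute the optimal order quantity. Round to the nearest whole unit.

1,430 units

Carrying cost H = £185.8 × 10% = £18.5800/unit/yr
2DS/H = 2·52,750·360/18.58 = 2,044,133.48
EOQ = √2,044,133.48 ≈ 1,429.73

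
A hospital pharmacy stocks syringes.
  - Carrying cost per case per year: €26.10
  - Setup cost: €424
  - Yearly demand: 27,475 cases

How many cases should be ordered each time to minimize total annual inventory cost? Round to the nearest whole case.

Optimal lot size Q* = (2 × 27,475 × €424 / €26.1)^½ ≈ 944.81

945 cases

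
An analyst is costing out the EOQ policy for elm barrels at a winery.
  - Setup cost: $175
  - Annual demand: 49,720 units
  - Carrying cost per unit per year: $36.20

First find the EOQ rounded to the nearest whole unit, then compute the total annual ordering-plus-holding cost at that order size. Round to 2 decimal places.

$25,098.86

Q* = √(2·D·S / H) = √(2·49,720·175 / 36.2) = √480,718.2 ≈ 693.34 → Q = 693 units
Orders/yr = 49,720/693 = 71.746; ordering cost = 71.746 × $175 = $12,555.56
Average inventory = 693/2 = 346.5; holding cost = 346.5 × $36.2 = $12,543.30
Total = $12,555.56 + $12,543.30 = $25,098.86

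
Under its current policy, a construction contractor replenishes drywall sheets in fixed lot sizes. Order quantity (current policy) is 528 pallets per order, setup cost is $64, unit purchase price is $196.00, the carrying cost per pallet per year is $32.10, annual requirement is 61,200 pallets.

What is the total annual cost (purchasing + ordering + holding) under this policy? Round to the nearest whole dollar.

$12,011,093

Ordering: D/Q × S = 61,200/528 × $64 = $7,418.18
Holding:  Q/2 × H = 528/2 × $32.1 = $8,474.40
Purchase cost = D·C = 61,200 × 196 = $11,995,200.00
Total = $7,418.18 + $8,474.40 + $11,995,200.00 = $12,011,092.58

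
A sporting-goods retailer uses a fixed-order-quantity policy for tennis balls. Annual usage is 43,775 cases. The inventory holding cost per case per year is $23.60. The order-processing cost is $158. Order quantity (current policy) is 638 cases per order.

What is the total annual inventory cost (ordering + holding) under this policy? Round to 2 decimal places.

Ordering: D/Q × S = 43,775/638 × $158 = $10,840.83
Holding:  Q/2 × H = 638/2 × $23.6 = $7,528.40
Total = $10,840.83 + $7,528.40 = $18,369.23

$18,369.23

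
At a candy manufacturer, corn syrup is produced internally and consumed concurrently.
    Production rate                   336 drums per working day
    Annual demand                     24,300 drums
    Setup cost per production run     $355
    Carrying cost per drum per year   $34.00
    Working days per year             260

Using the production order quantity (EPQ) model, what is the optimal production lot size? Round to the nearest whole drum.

838 drums

Daily demand d = 24,300/260 = 93.462; p = 336; 1 − d/p = 0.72184
EPQ = √(2DS / (H(1 − d/p)))
    = √(2 × 24,300 × 355 / (34 × 0.72184)) ≈ 838.44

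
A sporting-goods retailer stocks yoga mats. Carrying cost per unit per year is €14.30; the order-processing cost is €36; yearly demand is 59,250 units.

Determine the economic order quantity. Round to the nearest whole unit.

2DS/H = 2·59,250·36/14.3 = 298,321.68
EOQ = √298,321.68 ≈ 546.19

546 units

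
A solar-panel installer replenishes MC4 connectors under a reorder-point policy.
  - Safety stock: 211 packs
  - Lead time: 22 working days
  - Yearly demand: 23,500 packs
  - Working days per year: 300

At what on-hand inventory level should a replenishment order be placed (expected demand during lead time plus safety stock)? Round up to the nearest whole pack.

Daily demand d = 23,500 / 300 = 78.333 packs/day
Demand during lead time = 78.333 × 22 = 1,723.33
Reorder point = 1,723.33 + 211 = 1,934.33 → round up

1,935 packs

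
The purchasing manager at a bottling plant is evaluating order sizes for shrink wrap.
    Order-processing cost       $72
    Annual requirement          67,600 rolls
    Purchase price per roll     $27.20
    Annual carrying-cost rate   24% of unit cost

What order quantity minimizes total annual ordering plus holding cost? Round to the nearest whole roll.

Carrying cost H = $27.2 × 24% = $6.5280/roll/yr
Optimal lot size Q* = (2 × 67,600 × $72 / $6.528)^½ ≈ 1,221.14

1,221 rolls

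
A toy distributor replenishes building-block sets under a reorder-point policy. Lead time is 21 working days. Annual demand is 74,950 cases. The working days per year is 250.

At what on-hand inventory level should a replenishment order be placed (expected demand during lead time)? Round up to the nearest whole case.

6,296 cases

Daily demand d = 74,950 / 250 = 299.800 cases/day
Demand during lead time = 299.800 × 21 = 6,295.80
Reorder point = 6,295.80 → round up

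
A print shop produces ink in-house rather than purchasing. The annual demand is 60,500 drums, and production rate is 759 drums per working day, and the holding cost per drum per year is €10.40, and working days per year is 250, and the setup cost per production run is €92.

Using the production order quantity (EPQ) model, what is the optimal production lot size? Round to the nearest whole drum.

1,254 drums

Daily demand d = 60,500/250 = 242.000; p = 759; 1 − d/p = 0.68116
EPQ = √(2DS / (H(1 − d/p)))
    = √(2 × 60,500 × 92 / (10.4 × 0.68116)) ≈ 1,253.56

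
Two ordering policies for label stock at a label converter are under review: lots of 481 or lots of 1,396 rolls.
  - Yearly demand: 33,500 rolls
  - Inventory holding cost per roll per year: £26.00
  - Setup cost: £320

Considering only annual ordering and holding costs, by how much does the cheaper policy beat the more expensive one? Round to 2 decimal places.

Annual cost at Q: ordering D·S/Q plus holding Q·H/2.
TC(481) = (33,500/481)×320 + (481/2)×26 = £28,539.90
TC(1,396) = (33,500/1,396)×320 + (1,396/2)×26 = £25,827.08
|ΔTC| = |£28,539.90 − £25,827.08| = £2,712.82

£2,712.82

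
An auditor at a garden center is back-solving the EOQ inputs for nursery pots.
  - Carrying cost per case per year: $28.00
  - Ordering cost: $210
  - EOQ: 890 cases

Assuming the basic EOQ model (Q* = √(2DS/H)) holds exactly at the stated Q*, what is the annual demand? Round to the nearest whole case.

52,807 cases per year

Since Q* = (2DS/H)^½, squaring gives Q*²·H = 2DS.
D = Q²H / (2S) = 890² × 28 / (2 × 210) = 52,806.67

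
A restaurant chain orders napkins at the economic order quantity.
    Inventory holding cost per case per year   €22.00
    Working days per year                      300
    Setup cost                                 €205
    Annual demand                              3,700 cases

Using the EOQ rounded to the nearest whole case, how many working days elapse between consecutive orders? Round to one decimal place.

21.3 days

Q* = √(2·D·S / H) = √(2·3,700·205 / 22) = √68,954.5 ≈ 262.59 → Q = 263 cases
T = Q/D × 300 days = 263/3,700 × 300 = 21.324 days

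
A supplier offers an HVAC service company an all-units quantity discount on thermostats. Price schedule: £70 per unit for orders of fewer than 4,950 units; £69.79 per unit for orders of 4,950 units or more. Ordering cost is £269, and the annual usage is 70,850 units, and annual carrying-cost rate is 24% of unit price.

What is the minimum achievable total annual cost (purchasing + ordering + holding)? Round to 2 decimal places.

H₁ = 24%×£70 = £16.8000;  H₂ = 24%×£69.79 = £16.7496
EOQ₁ = √(2×70,850×269/16.8000) = 1,506.28  (< 4,950, feasible at tier 1)
EOQ₂ = √(2×70,850×269/16.7496) = 1,508.55  (< 4,950 → use Q = 4,950 at tier-2 price)
TC(tier 1 (EOQ₁), Q≈1,506.3) = £4,984,805.55
TC(tier 2, Q≈4,950.0) = £4,989,926.99
Minimum at tier 1 (EOQ₁): £4,984,805.55

£4,984,805.55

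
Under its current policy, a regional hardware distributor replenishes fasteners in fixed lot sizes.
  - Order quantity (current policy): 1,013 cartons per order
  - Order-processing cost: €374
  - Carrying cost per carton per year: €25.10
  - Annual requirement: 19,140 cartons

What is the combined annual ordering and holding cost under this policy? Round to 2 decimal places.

Ordering: D/Q × S = 19,140/1,013 × €374 = €7,066.50
Holding:  Q/2 × H = 1,013/2 × €25.1 = €12,713.15
Total = €7,066.50 + €12,713.15 = €19,779.65

€19,779.65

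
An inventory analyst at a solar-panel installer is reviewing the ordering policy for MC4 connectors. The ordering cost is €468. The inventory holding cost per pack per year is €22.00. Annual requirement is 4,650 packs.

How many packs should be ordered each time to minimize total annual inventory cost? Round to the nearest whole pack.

445 packs

EOQ = √(2DS/H) = √(2 × 4,650 × 468 / 22)
    = √(197,836.36) ≈ 444.79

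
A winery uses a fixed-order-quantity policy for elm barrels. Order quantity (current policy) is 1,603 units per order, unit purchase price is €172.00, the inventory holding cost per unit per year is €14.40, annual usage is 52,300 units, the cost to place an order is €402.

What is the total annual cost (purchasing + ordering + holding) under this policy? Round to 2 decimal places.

€9,020,257.38

Orders/yr = 52,300/1,603 = 32.626; ordering cost = 32.626 × €402 = €13,115.78
Average inventory = 1,603/2 = 801.5; holding cost = 801.5 × €14.4 = €11,541.60
Purchase cost = D·C = 52,300 × 172 = €8,995,600.00
Total = €13,115.78 + €11,541.60 + €8,995,600.00 = €9,020,257.38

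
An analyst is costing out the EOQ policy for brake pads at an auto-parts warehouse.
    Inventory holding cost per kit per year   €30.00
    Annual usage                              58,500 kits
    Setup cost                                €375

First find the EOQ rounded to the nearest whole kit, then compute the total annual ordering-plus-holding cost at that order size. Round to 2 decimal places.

2DS/H = 2·58,500·375/30 = 1,462,500.00
EOQ = √1,462,500.00 ≈ 1,209.34 → Q = 1,209 kits
Orders/yr = 58,500/1,209 = 48.387; ordering cost = 48.387 × €375 = €18,145.16
Average inventory = 1,209/2 = 604.5; holding cost = 604.5 × €30 = €18,135.00
Total = €18,145.16 + €18,135.00 = €36,280.16

€36,280.16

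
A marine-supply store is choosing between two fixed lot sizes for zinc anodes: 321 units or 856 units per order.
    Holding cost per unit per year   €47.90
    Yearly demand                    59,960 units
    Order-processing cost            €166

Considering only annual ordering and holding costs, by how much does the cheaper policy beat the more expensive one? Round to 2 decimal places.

Annual cost at Q: ordering D·S/Q plus holding Q·H/2.
TC(321) = (59,960/321)×166 + (321/2)×47.9 = €38,695.30
TC(856) = (59,960/856)×166 + (856/2)×47.9 = €32,128.96
|ΔTC| = |€38,695.30 − €32,128.96| = €6,566.35

€6,566.35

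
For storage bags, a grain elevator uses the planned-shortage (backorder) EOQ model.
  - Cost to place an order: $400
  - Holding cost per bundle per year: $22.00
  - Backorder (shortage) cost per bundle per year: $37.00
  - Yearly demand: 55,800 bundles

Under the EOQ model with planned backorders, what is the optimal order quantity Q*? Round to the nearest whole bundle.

1,799 bundles

Basic EOQ = √(2·55,800·400/22) = 1,424.462
Backorder adjustment √((H+b)/b) = √((22+37)/37) = 1.2628
Q* = 1,424.462 × 1.2628 ≈ 1,798.77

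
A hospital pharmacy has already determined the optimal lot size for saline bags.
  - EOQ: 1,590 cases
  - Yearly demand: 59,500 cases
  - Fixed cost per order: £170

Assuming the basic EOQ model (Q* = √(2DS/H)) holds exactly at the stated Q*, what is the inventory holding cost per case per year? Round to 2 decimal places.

£8.00

From Q* = √(2DS/H) ⇒ Q*² = 2DS/H.
H = 2DS / Q² = 2 × 59,500 × 170 / 1,590² = 8.0021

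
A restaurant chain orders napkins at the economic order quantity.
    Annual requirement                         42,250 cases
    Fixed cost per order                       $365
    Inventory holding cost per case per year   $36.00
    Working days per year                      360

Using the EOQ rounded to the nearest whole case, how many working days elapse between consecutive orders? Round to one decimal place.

7.9 days

2DS/H = 2·42,250·365/36 = 856,736.11
EOQ = √856,736.11 ≈ 925.60 → Q = 926 cases
Days between orders = 360 / (D/Q) = 360 / 45.626 ≈ 7.890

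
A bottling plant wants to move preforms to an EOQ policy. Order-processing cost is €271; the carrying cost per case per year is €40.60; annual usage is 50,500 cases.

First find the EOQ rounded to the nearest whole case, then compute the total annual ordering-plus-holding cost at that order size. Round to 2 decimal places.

€33,335.61

EOQ = √(2DS/H) = √(2 × 50,500 × 271 / 40.6)
    = √(674,162.56) ≈ 821.07 → Q = 821 cases
Ordering: D/Q × S = 50,500/821 × €271 = €16,669.31
Holding:  Q/2 × H = 821/2 × €40.6 = €16,666.30
Total = €16,669.31 + €16,666.30 = €33,335.61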